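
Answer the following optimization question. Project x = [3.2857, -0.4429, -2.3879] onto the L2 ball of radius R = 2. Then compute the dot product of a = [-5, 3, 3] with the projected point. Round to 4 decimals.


Step 1: Compute ||x|| (intermediates to 6 decimals).
||x|| = sqrt(3.2857^2 + (-0.4429)^2 + (-2.3879)^2) = 4.085835
Step 2: Project.
Since ||x|| > R, scale = R/||x|| = 2/4.085835 = 0.489496, proj(x) = scale * x
proj(x) = [1.608337, -0.216798, -1.168867]
Step 3: Dot product.
a^T * proj(x) = -5*1.608337 + 3*(-0.216798) + 3*(-1.168867) = -12.1987


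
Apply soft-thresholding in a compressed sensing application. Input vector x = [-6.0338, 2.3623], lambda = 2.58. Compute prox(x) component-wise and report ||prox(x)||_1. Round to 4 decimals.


Soft-thresholding with lambda = 2.58:
prox(-6.0338) = sign(-6.0338)*max(|-6.0338| - 2.58, 0) = -3.4538
prox(2.3623) = sign(2.3623)*max(|2.3623| - 2.58, 0) = 0.0
prox(x) = [-3.4538, 0.0]
||prox(x)||_1 = 3.4538 + 0.0 = 3.4538


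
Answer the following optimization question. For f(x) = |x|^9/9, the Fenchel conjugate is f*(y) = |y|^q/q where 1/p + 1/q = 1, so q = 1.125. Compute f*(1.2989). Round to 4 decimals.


The conjugate exponent q satisfies 1/p + 1/q = 1.
p = 9, so q = 9/(9 - 1) = 1.125
|y|^q = 1.2989^1.125 = 1.3421
f*(1.2989) = 1.3421 / 1.125 = 1.1929


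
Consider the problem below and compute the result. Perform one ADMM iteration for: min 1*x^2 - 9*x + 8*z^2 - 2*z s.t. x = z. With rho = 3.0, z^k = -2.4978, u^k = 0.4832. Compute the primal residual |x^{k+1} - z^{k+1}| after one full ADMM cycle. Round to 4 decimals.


ADMM iteration with rho = 3.0, z^k = -2.4978, u^k = 0.4832
Step 1: x-update.
Minimize 1*x^2 - 9*x + (3.0/2)*(x + 2.4978 + 0.4832)^2
FOC: (2*1 + 3.0)*x = 9 + 3.0*(-2.4978 - 0.4832)
x^{k+1} = 0.0114
Step 2: z-update.
Minimize 8*z^2 - 2*z + (3.0/2)*(0.0114 - z + 0.4832)^2
FOC: (2*8 + 3.0)*z = 2 + 3.0*(0.0114 + 0.4832)
z^{k+1} = 0.1834
Step 3: u-update.
u^{k+1} = 0.4832 + 0.0114 - 0.1834 = 0.3112
Step 4: Primal residual = |0.0114 - 0.1834| = 0.172


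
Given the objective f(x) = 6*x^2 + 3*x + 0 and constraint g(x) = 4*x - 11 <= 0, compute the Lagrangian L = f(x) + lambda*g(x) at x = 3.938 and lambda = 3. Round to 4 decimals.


Step 1: Evaluate f(x).
f(3.938) = 6*3.938^2 + 3*3.938 + 0 = 104.8611
Step 2: Evaluate g(x).
g(3.938) = 4*3.938 - 11 = 4.752
Step 3: Compute Lagrangian.
L = 104.8611 + 3*4.752 = 119.1171


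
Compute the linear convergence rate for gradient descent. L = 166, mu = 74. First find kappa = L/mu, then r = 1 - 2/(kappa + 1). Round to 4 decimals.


Step 1: Compute the condition number.
kappa = L/mu = 166/74 = 2.2432
Step 2: Compute the convergence rate.
r = 1 - 2/(kappa + 1) = 1 - 2*mu/(L + mu) = (L - mu)/(L + mu) = 92/240 = 0.3833


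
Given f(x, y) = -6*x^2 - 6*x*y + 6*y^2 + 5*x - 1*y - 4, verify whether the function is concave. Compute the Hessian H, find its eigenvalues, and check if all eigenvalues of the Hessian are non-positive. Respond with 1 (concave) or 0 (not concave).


The Hessian of f(x,y) = -6*x^2 - 6*x*y + 6*y^2 + 5*x - 1*y - 4 is:
H = [[-12, -6], [-6, 12]]
Trace = -12 + 12 = 0
Determinant = -12*12 - (-6)^2 = -180
Discriminant = (0)^2 - 4*-180 = 720.0
Eigenvalues: lambda_1 = -13.4164, lambda_2 = 13.4164
The function is not concave.

0


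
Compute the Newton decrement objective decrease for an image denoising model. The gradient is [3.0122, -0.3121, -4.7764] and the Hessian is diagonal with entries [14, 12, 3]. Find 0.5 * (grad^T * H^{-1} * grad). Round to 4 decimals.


Step 1: H is diagonal, so H^(-1) * g = [0.2152, -0.026, -1.5921].
Step 2: g^T H^(-1) g = sum_i g_i^2 / H_ii
  = (3.0122)^2/14 + (-0.3121)^2/12 + (-4.7764)^2/3
  = 0.6481 + 0.0081 + 7.6047 = 8.2609
Step 3: Objective decrease = 0.5 * g^T H^(-1) g = 4.1304


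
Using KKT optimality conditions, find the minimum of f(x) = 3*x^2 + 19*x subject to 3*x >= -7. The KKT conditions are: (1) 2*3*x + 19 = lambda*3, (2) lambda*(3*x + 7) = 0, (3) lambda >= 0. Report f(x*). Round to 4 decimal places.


Step 1: Try lambda = 0 (constraint inactive).
x_unc = -19/(2*3) = -3.1667
Check: 3*-3.1667 = -9.5001 < -7 -- violated!
Step 2: Constraint must be active: 3*x = -7
x* = -7/3 = -2.3333 (rounded; the exact value -7/3 is used below)
lambda = (2*3*(-7/3) + 19)/3 = 1.6667
Step 3: Compute optimal value.
f(x*) = 3*(-7/3)^2 + 19*(-7/3) = -28.0


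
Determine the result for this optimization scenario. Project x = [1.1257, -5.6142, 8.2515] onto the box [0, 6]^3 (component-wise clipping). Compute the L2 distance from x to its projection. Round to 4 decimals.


Project each component onto [0, 6].
clip(1.1257) = 1.1257, clip(-5.6142) = 0.0, clip(8.2515) = 6.0
Projection = [1.1257, 0.0, 6.0]
Squared diffs: [0.0, 31.5192, 5.0693]
Distance = sqrt(36.5885) = 6.0488


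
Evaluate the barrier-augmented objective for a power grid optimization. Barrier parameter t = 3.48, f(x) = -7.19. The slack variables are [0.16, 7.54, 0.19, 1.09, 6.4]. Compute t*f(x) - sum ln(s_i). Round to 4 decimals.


Step 1: Compute log-barrier.
ln values: [-1.8326, 2.0202, -1.6607, 0.0862, 1.8563]
phi = -(-1.8326 + 2.0202 - 1.6607 + 0.0862 + 1.8563) = -0.4694
Step 2: Compute augmented objective.
t*f(x) = 3.48*-7.19 = -25.0212
Total = -25.0212 - 0.4694 = -25.4906


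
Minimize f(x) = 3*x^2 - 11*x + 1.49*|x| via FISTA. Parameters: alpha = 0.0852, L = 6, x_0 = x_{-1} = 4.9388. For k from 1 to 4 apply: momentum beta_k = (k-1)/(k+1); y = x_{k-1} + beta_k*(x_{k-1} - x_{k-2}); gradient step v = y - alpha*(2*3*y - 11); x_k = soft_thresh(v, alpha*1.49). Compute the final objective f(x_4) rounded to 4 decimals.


FISTA on f(x) = 3*x^2 - 11*x + 1.49*|x|
L = 6, alpha = 0.0852
Iteration 1: beta = 0.0, y = 4.9388 + 0.0*(4.9388 - 4.9388) = 4.9388
  grad(y) = 18.6328, v = y - alpha*grad = 3.3513
  prox(v) = soft_thresh(3.3513, 0.1269) = 3.2243
Iteration 2: beta = 0.3333, y = 3.2243 + 0.3333*(3.2243 - 4.9388) = 2.6528
  grad(y) = 4.9171, v = y - alpha*grad = 2.2339
  prox(v) = soft_thresh(2.2339, 0.1269) = 2.107
Iteration 3: beta = 0.5, y = 2.107 + 0.5*(2.107 - 3.2243) = 1.5483
  grad(y) = -1.7103, v = y - alpha*grad = 1.694
  prox(v) = soft_thresh(1.694, 0.1269) = 1.5671
Iteration 4: beta = 0.6, y = 1.5671 + 0.6*(1.5671 - 2.107) = 1.2431
  grad(y) = -3.5414, v = y - alpha*grad = 1.5448
  prox(v) = soft_thresh(1.5448, 0.1269) = 1.4179
f(x_4) = 3*1.4179^2 - 11*1.4179 + 1.49*|1.4179| = -7.4529


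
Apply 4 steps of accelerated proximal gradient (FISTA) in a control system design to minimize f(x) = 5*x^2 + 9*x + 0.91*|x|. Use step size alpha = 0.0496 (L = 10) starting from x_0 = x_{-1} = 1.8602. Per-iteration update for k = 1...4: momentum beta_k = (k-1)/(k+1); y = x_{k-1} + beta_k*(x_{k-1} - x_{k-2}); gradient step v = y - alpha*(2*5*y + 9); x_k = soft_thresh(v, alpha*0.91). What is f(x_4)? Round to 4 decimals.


FISTA on f(x) = 5*x^2 + 9*x + 0.91*|x|
L = 10, alpha = 0.0496
Iteration 1: beta = 0.0, y = 1.8602 + 0.0*(1.8602 - 1.8602) = 1.8602
  grad(y) = 27.602, v = y - alpha*grad = 0.4911
  prox(v) = soft_thresh(0.4911, 0.0451) = 0.446
Iteration 2: beta = 0.3333, y = 0.446 + 0.3333*(0.446 - 1.8602) = -0.0254
  grad(y) = 8.7461, v = y - alpha*grad = -0.4592
  prox(v) = soft_thresh(-0.4592, 0.0451) = -0.4141
Iteration 3: beta = 0.5, y = -0.4141 + 0.5*(-0.4141 - 0.446) = -0.8441
  grad(y) = 0.559, v = y - alpha*grad = -0.8718
  prox(v) = soft_thresh(-0.8718, 0.0451) = -0.8267
Iteration 4: beta = 0.6, y = -0.8267 + 0.6*(-0.8267 + 0.4141) = -1.0743
  grad(y) = -1.7426, v = y - alpha*grad = -0.9878
  prox(v) = soft_thresh(-0.9878, 0.0451) = -0.9427
f(x_4) = 5*(-0.9427)^2 + 9*(-0.9427) + 0.91*|-0.9427| = -3.183


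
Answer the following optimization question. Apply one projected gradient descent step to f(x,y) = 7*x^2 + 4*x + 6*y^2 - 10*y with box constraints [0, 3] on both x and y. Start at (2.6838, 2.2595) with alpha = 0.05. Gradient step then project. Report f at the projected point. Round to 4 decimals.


Step 1: Compute gradient at (2.6838, 2.2595).
grad_x = 2*7*2.6838 + 4 = 41.5732
grad_y = 2*6*2.2595 - 10 = 17.114
Step 2: Gradient step.
x_raw = 2.6838 - 0.05*41.5732 = 0.6051
y_raw = 2.2595 - 0.05*17.114 = 1.4038
Step 3: Project onto [0, 3].
x_proj = clip(0.6051) = 0.6051
y_proj = clip(1.4038) = 1.4038
Step 4: Evaluate f.
f(0.6051, 1.4038) = 2.7698


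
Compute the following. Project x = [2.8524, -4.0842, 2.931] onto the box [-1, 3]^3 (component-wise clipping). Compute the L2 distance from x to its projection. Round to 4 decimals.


Project each component onto [-1, 3].
clip(2.8524) = 2.8524, clip(-4.0842) = -1.0, clip(2.931) = 2.931
Projection = [2.8524, -1.0, 2.931]
Squared diffs: [0.0, 9.5123, 0.0]
Distance = sqrt(9.5123) = 3.0842


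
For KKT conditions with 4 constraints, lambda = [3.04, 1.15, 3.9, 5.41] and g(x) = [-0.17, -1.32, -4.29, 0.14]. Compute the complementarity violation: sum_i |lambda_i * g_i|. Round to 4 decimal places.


KKT complementary slackness check:
lambda_1 * g_1 = 3.04 * -0.17 = -0.5168
lambda_2 * g_2 = 1.15 * -1.32 = -1.518
lambda_3 * g_3 = 3.9 * -4.29 = -16.731
lambda_4 * g_4 = 5.41 * 0.14 = 0.7574
Total violation = 0.5168 + 1.518 + 16.731 + 0.7574 = 19.5232


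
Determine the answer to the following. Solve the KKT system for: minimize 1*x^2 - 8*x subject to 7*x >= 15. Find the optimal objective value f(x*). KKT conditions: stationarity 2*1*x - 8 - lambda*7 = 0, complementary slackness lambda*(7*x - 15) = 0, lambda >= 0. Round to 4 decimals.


Step 1: Try lambda = 0 (constraint inactive).
Stationarity: 2*1*x - 8 = 0
x* = 8/(2*1) = 4.0
Check constraint: 7*4.0 = 28.0 >= 15 -- satisfied.
Step 2: Compute optimal value.
f(x*) = 1*4.0^2 - 8*4.0 = -16.0


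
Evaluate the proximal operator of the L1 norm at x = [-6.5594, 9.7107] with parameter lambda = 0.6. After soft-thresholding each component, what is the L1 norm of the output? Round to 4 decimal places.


Soft-thresholding with lambda = 0.6:
prox(-6.5594) = sign(-6.5594)*max(|-6.5594| - 0.6, 0) = -5.9594
prox(9.7107) = sign(9.7107)*max(|9.7107| - 0.6, 0) = 9.1107
prox(x) = [-5.9594, 9.1107]
||prox(x)||_1 = 5.9594 + 9.1107 = 15.0701


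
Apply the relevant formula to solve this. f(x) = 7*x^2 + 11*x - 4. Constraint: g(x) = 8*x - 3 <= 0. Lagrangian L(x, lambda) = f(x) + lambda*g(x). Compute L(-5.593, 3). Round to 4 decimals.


Step 1: Evaluate f(x).
f(-5.593) = 7*(-5.593)^2 + 11*(-5.593) - 4 = 153.4485
Step 2: Evaluate g(x).
g(-5.593) = 8*-5.593 - 3 = -47.744
Step 3: Compute Lagrangian.
L = 153.4485 + 3*-47.744 = 10.2165


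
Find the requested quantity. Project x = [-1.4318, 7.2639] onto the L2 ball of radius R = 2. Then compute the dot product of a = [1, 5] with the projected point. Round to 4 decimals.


Step 1: Compute ||x|| (intermediates to 6 decimals).
||x|| = sqrt((-1.4318)^2 + 7.2639^2) = 7.403668
Step 2: Project.
Since ||x|| > R, scale = R/||x|| = 2/7.403668 = 0.270136, proj(x) = scale * x
proj(x) = [-0.386781, 1.962241]
Step 3: Dot product.
a^T * proj(x) = 1*(-0.386781) + 5*1.962241 = 9.4244


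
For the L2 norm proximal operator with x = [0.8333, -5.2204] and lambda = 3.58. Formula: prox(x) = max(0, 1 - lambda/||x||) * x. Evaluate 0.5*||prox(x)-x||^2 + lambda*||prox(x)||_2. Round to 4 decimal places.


Step 1: Compute ||x||.
||x|| = 5.2865
Step 2: Compute scaling factor.
scale = max(0, 1 - 3.58/5.2865) = 0.3228
Step 3: prox(x) = [0.269, -1.6852]
||prox(x)|| = 1.7065
Step 4: Proximal objective.
0.5*||prox-x||^2 = 6.4082
lambda*||prox|| = 6.1093
Total = 12.5174


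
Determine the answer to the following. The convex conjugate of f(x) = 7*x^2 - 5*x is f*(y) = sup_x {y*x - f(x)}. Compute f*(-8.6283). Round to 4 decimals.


f*(y) = sup_x {y*x - a*x^2 - b*x} = sup_x {(y-b)*x - a*x^2}
FOC: (y - b) - 2a*x = 0 => x* = (y - b)/(2a)
x* = (-8.6283 + 5)/(2*7) = -0.2592
f*(-8.6283) = (y-b)^2/(4a) = (-8.6283 + 5)^2/(4*7)
= 13.1646/28 = 0.4702


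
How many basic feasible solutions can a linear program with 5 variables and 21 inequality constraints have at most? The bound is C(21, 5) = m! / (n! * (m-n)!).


Each vertex corresponds to some choice of n active constraints out of m, so the number of vertices is at most C(m, n) = m! / (n!(m-n)!).
m = 21, n = 5
Numerator: 21 * 20 * 19 * 18 * 17
Denominator: 5! = 120
C(21, 5) = 20349


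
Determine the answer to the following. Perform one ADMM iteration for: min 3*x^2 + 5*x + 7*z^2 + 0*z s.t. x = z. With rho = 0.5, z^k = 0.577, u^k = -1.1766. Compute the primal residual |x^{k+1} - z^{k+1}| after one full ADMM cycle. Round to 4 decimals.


ADMM iteration with rho = 0.5, z^k = 0.577, u^k = -1.1766
Step 1: x-update.
Minimize 3*x^2 + 5*x + (0.5/2)*(x - 0.577 - 1.1766)^2
FOC: (2*3 + 0.5)*x = -5 + 0.5*(0.577 + 1.1766)
x^{k+1} = -0.6343
Step 2: z-update.
Minimize 7*z^2 + 0*z + (0.5/2)*(-0.6343 - z - 1.1766)^2
FOC: (2*7 + 0.5)*z = 0 + 0.5*(-0.6343 - 1.1766)
z^{k+1} = -0.0624
Step 3: u-update.
u^{k+1} = -1.1766 - 0.6343 + 0.0624 = -1.7485
Step 4: Primal residual = |-0.6343 + 0.0624| = 0.5719


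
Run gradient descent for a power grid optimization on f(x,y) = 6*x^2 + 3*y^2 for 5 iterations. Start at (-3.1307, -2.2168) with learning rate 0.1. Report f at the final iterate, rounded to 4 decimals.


Gradient descent on f(x,y) = 6*x^2 + 3*y^2.
Starting point: (-3.1307, -2.2168), alpha = 0.1
Step 1: grad_x = 2*6*-3.1307 = -37.5684, grad_y = 2*3*-2.2168 = -13.3008
  x_1 = -3.1307 - 0.1*-37.5684 = 0.6261
  y_1 = -2.2168 - 0.1*-13.3008 = -0.8867
Step 2: grad_x = 2*6*0.6261 = 7.5137, grad_y = 2*3*-0.8867 = -5.3203
  x_2 = 0.6261 - 0.1*7.5137 = -0.1252
  y_2 = -0.8867 - 0.1*-5.3203 = -0.3547
Step 3: grad_x = 2*6*-0.1252 = -1.5027, grad_y = 2*3*-0.3547 = -2.1281
  x_3 = -0.1252 - 0.1*-1.5027 = 0.025
  y_3 = -0.3547 - 0.1*-2.1281 = -0.1419
Step 4: grad_x = 2*6*0.025 = 0.3005, grad_y = 2*3*-0.1419 = -0.8513
  x_4 = 0.025 - 0.1*0.3005 = -0.005
  y_4 = -0.1419 - 0.1*-0.8513 = -0.0568
Step 5: grad_x = 2*6*-0.005 = -0.0601, grad_y = 2*3*-0.0568 = -0.3405
  x_5 = -0.005 - 0.1*-0.0601 = 0.001
  y_5 = -0.0568 - 0.1*-0.3405 = -0.0227
f(0.001, -0.0227) = 6*0.001^2 + 3*(-0.0227)^2 = 0.0016


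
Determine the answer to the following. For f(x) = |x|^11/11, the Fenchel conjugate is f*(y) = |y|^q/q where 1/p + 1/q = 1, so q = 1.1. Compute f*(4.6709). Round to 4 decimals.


The conjugate exponent q satisfies 1/p + 1/q = 1.
p = 11, so q = 11/(11 - 1) = 1.1
|y|^q = 4.6709^1.1 = 5.4493
f*(4.6709) = 5.4493 / 1.1 = 4.9539


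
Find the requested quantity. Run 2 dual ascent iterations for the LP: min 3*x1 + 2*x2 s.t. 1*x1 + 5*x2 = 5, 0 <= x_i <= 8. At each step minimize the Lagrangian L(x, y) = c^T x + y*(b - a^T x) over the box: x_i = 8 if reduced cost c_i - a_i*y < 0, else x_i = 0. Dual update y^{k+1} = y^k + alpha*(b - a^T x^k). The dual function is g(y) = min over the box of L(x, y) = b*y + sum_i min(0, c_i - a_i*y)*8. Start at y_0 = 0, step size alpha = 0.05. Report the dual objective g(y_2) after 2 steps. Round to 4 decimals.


Dual ascent for LP: min 3*x1 + 2*x2, 1*x1 + 5*x2 = 5, 0 <= x_i <= 8
Step 1: y^k = 0.0, reduced costs: (3.0, 2.0)
  x^k = (0.0, 0.0), subgradient = b - a^T x = 5.0
  y^{k+1} = 0.0 + 0.05*5.0 = 0.25
Step 2: y^k = 0.25, reduced costs: (2.75, 0.75)
  x^k = (0.0, 0.0), subgradient = b - a^T x = 5.0
  y^{k+1} = 0.25 + 0.05*5.0 = 0.5
Dual objective at y_2 = 0.5: reduced costs (2.5, -0.5), box minimizer x = (0.0, 8.0)
g(y_2) = b*y + (c1 - a1*y)*x1 + (c2 - a2*y)*x2 = 5*0.5 + 2.5*0.0 + (-0.5)*8.0 = 2.5 + 0.0 - 4.0 = -1.5


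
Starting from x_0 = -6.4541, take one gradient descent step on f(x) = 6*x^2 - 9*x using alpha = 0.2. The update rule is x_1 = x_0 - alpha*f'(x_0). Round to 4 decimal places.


We compute the gradient at x_0 and apply the update.
f'(x) = 12*x - 9
f'(-6.4541) = 12*-6.4541 - 9 = -86.4492
x_1 = -6.4541 - 0.2*-86.4492 = 10.8357


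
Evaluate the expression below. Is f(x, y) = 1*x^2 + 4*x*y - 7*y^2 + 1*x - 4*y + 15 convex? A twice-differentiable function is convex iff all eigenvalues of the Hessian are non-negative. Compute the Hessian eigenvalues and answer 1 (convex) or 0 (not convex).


The Hessian of f(x,y) = 1*x^2 + 4*x*y - 7*y^2 + 1*x - 4*y + 15 is:
H = [[2, 4], [4, -14]]
Trace = 2 - 14 = -12
Determinant = 2*-14 - (4)^2 = -44
Discriminant = (-12)^2 - 4*-44 = 320.0
Eigenvalues: lambda_1 = -14.9443, lambda_2 = 2.9443
The function is not convex.

0


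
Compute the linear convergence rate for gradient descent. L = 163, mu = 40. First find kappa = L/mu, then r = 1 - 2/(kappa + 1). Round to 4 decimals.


Step 1: Compute the condition number.
kappa = L/mu = 163/40 = 4.075
Step 2: Compute the convergence rate.
r = 1 - 2/(kappa + 1) = 1 - 2*mu/(L + mu) = (L - mu)/(L + mu) = 123/203 = 0.6059


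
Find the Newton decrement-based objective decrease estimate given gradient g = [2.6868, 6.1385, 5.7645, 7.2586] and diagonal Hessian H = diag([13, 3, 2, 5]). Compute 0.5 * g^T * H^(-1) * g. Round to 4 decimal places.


Step 1: H is diagonal, so H^(-1) * g = [0.2067, 2.0462, 2.8823, 1.4517].
Step 2: g^T H^(-1) g = sum_i g_i^2 / H_ii
  = (2.6868)^2/13 + (6.1385)^2/3 + (5.7645)^2/2 + (7.2586)^2/5
  = 0.5553 + 12.5604 + 16.6147 + 10.5375 = 40.2679
Step 3: Objective decrease = 0.5 * g^T H^(-1) g = 20.1339


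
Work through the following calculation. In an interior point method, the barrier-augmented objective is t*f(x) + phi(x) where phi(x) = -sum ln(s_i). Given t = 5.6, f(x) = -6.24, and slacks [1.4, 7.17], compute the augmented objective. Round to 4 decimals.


Step 1: Compute log-barrier.
ln values: [0.3365, 1.9699]
phi = -(0.3365 + 1.9699) = -2.3064
Step 2: Compute augmented objective.
t*f(x) = 5.6*-6.24 = -34.944
Total = -34.944 - 2.3064 = -37.2504


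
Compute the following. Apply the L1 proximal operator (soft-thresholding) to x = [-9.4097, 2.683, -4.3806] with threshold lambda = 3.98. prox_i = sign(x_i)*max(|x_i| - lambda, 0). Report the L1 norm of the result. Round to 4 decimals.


Soft-thresholding with lambda = 3.98:
prox(-9.4097) = sign(-9.4097)*max(|-9.4097| - 3.98, 0) = -5.4297
prox(2.683) = sign(2.683)*max(|2.683| - 3.98, 0) = 0.0
prox(-4.3806) = sign(-4.3806)*max(|-4.3806| - 3.98, 0) = -0.4006
prox(x) = [-5.4297, 0.0, -0.4006]
||prox(x)||_1 = 5.4297 + 0.0 + 0.4006 = 5.8303


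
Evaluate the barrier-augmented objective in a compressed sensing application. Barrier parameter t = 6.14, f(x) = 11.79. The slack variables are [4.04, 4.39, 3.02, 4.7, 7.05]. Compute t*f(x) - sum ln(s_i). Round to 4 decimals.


Step 1: Compute log-barrier.
ln values: [1.3962, 1.4793, 1.1053, 1.5476, 1.953]
phi = -(1.3962 + 1.4793 + 1.1053 + 1.5476 + 1.953) = -7.4814
Step 2: Compute augmented objective.
t*f(x) = 6.14*11.79 = 72.3906
Total = 72.3906 - 7.4814 = 64.9092


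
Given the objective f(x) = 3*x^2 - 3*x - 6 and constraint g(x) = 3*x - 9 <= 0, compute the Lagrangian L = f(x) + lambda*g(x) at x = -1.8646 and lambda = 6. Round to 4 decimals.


Step 1: Evaluate f(x).
f(-1.8646) = 3*(-1.8646)^2 - 3*(-1.8646) - 6 = 10.024
Step 2: Evaluate g(x).
g(-1.8646) = 3*-1.8646 - 9 = -14.5938
Step 3: Compute Lagrangian.
L = 10.024 + 6*-14.5938 = -77.5388


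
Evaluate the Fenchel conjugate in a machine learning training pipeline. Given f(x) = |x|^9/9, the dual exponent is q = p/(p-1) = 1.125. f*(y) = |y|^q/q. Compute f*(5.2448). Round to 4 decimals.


The conjugate exponent q satisfies 1/p + 1/q = 1.
p = 9, so q = 9/(9 - 1) = 1.125
|y|^q = 5.2448^1.125 = 6.452
f*(5.2448) = 6.452 / 1.125 = 5.7351


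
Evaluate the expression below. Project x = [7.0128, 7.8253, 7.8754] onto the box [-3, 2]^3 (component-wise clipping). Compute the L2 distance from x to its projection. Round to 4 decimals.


Project each component onto [-3, 2].
clip(7.0128) = 2.0, clip(7.8253) = 2.0, clip(7.8754) = 2.0
Projection = [2.0, 2.0, 2.0]
Squared diffs: [25.1282, 33.9341, 34.5203]
Distance = sqrt(93.5826) = 9.6738


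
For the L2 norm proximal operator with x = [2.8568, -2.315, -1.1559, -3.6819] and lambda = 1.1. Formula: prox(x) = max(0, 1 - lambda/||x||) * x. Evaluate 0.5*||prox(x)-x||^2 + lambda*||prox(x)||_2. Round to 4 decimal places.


Step 1: Compute ||x||.
||x|| = 5.3304
Step 2: Compute scaling factor.
scale = max(0, 1 - 1.1/5.3304) = 0.7936
Step 3: prox(x) = [2.2673, -1.8373, -0.9174, -2.9221]
||prox(x)|| = 4.2304
Step 4: Proximal objective.
0.5*||prox-x||^2 = 0.605
lambda*||prox|| = 4.6534
Total = 5.2584


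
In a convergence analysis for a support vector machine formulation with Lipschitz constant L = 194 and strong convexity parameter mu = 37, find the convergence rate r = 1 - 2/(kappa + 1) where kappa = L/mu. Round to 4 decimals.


Step 1: Compute the condition number.
kappa = L/mu = 194/37 = 5.2432
Step 2: Compute the convergence rate.
r = 1 - 2/(kappa + 1) = 1 - 2*mu/(L + mu) = (L - mu)/(L + mu) = 157/231 = 0.6797


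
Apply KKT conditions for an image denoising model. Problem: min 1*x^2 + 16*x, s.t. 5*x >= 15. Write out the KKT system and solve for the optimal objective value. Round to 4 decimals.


Step 1: Try lambda = 0 (constraint inactive).
x_unc = -16/(2*1) = -8.0
Check: 5*-8.0 = -40.0 < 15 -- violated!
Step 2: Constraint must be active: 5*x = 15
x* = 15/5 = 3.0
lambda = (2*1*3.0 + 16)/5 = 4.4
Step 3: Compute optimal value.
f(x*) = 1*3.0^2 + 16*3.0 = 57.0


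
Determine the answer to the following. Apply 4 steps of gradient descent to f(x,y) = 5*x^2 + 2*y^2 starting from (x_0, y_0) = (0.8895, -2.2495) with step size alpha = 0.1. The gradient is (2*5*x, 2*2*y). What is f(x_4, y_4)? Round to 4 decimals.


Gradient descent on f(x,y) = 5*x^2 + 2*y^2.
Starting point: (0.8895, -2.2495), alpha = 0.1
Step 1: grad_x = 2*5*0.8895 = 8.895, grad_y = 2*2*-2.2495 = -8.998
  x_1 = 0.8895 - 0.1*8.895 = 0.0
  y_1 = -2.2495 - 0.1*-8.998 = -1.3497
Step 2: grad_x = 2*5*0.0 = 0.0, grad_y = 2*2*-1.3497 = -5.3988
  x_2 = 0.0 - 0.1*0.0 = 0.0
  y_2 = -1.3497 - 0.1*-5.3988 = -0.8098
Step 3: grad_x = 2*5*0.0 = 0.0, grad_y = 2*2*-0.8098 = -3.2393
  x_3 = 0.0 - 0.1*0.0 = 0.0
  y_3 = -0.8098 - 0.1*-3.2393 = -0.4859
Step 4: grad_x = 2*5*0.0 = 0.0, grad_y = 2*2*-0.4859 = -1.9436
  x_4 = 0.0 - 0.1*0.0 = 0.0
  y_4 = -0.4859 - 0.1*-1.9436 = -0.2915
f(0.0, -0.2915) = 5*0.0^2 + 2*(-0.2915)^2 = 0.17


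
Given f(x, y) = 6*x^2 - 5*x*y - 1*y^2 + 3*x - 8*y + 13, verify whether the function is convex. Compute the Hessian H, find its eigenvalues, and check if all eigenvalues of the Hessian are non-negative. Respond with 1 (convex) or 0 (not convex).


The Hessian of f(x,y) = 6*x^2 - 5*x*y - 1*y^2 + 3*x - 8*y + 13 is:
H = [[12, -5], [-5, -2]]
Trace = 12 - 2 = 10
Determinant = 12*-2 - (-5)^2 = -49
Discriminant = (10)^2 - 4*-49 = 296.0
Eigenvalues: lambda_1 = -3.6023, lambda_2 = 13.6023
The function is not convex.

0


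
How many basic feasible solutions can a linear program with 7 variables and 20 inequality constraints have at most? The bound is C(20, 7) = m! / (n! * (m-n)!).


Each vertex corresponds to some choice of n active constraints out of m, so the number of vertices is at most C(m, n) = m! / (n!(m-n)!).
m = 20, n = 7
Numerator: 20 * 19 * 18 * 17 * 16 * 15 * 14
Denominator: 7! = 5040
C(20, 7) = 77520


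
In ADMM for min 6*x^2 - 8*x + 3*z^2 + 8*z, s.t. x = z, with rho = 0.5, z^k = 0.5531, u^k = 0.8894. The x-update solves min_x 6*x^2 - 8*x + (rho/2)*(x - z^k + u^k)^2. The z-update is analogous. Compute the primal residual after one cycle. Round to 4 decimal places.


ADMM iteration with rho = 0.5, z^k = 0.5531, u^k = 0.8894
Step 1: x-update.
Minimize 6*x^2 - 8*x + (0.5/2)*(x - 0.5531 + 0.8894)^2
FOC: (2*6 + 0.5)*x = 8 + 0.5*(0.5531 - 0.8894)
x^{k+1} = 0.6265
Step 2: z-update.
Minimize 3*z^2 + 8*z + (0.5/2)*(0.6265 - z + 0.8894)^2
FOC: (2*3 + 0.5)*z = -8 + 0.5*(0.6265 + 0.8894)
z^{k+1} = -1.1142
Step 3: u-update.
u^{k+1} = 0.8894 + 0.6265 + 1.1142 = 2.6301
Step 4: Primal residual = |0.6265 + 1.1142| = 1.7407


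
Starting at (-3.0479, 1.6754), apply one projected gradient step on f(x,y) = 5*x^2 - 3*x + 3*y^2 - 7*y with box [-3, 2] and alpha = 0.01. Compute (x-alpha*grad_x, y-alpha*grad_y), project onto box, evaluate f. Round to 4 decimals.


Step 1: Compute gradient at (-3.0479, 1.6754).
grad_x = 2*5*-3.0479 - 3 = -33.479
grad_y = 2*3*1.6754 - 7 = 3.0524
Step 2: Gradient step.
x_raw = -3.0479 - 0.01*-33.479 = -2.7131
y_raw = 1.6754 - 0.01*3.0524 = 1.6449
Step 3: Project onto [-3, 2].
x_proj = clip(-2.7131) = -2.7131
y_proj = clip(1.6449) = 1.6449
Step 4: Evaluate f.
f(-2.7131, 1.6449) = 41.5469


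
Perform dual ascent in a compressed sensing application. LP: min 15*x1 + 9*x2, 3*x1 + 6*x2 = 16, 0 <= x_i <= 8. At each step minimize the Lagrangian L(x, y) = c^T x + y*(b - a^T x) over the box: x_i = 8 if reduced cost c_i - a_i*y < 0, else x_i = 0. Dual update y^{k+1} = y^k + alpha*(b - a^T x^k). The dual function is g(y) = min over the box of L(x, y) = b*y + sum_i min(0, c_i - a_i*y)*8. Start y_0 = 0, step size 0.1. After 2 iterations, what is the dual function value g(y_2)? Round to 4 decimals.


Dual ascent for LP: min 15*x1 + 9*x2, 3*x1 + 6*x2 = 16, 0 <= x_i <= 8
Step 1: y^k = 0.0, reduced costs: (15.0, 9.0)
  x^k = (0.0, 0.0), subgradient = b - a^T x = 16.0
  y^{k+1} = 0.0 + 0.1*16.0 = 1.6
Step 2: y^k = 1.6, reduced costs: (10.2, -0.6)
  x^k = (0.0, 8.0), subgradient = b - a^T x = -32.0
  y^{k+1} = 1.6 + 0.1*-32.0 = -1.6
Dual objective at y_2 = -1.6: reduced costs (19.8, 18.6), box minimizer x = (0.0, 0.0)
g(y_2) = b*y + (c1 - a1*y)*x1 + (c2 - a2*y)*x2 = 16*(-1.6) + 19.8*0.0 + 18.6*0.0 = -25.6 + 0.0 + 0.0 = -25.6


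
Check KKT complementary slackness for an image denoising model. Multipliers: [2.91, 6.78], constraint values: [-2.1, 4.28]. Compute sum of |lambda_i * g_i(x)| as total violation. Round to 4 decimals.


KKT complementary slackness check:
lambda_1 * g_1 = 2.91 * -2.1 = -6.111
lambda_2 * g_2 = 6.78 * 4.28 = 29.0184
Total violation = 6.111 + 29.0184 = 35.1294


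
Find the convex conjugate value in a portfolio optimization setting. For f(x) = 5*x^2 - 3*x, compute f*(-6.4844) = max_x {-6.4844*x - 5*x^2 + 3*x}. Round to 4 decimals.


f*(y) = sup_x {y*x - a*x^2 - b*x} = sup_x {(y-b)*x - a*x^2}
FOC: (y - b) - 2a*x = 0 => x* = (y - b)/(2a)
x* = (-6.4844 + 3)/(2*5) = -0.3484
f*(-6.4844) = (y-b)^2/(4a) = (-6.4844 + 3)^2/(4*5)
= 12.141/20 = 0.6071


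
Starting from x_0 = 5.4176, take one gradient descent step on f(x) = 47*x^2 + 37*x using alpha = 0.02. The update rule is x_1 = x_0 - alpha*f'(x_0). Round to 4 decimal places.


We compute the gradient at x_0 and apply the update.
f'(x) = 94*x + 37
f'(5.4176) = 94*5.4176 + 37 = 546.2544
x_1 = 5.4176 - 0.02*546.2544 = -5.5075


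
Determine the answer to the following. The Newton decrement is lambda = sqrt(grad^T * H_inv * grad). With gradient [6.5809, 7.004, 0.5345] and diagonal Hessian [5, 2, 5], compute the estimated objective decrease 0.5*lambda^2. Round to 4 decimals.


Step 1: H is diagonal, so H^(-1) * g = [1.3162, 3.502, 0.1069].
Step 2: g^T H^(-1) g = sum_i g_i^2 / H_ii
  = (6.5809)^2/5 + (7.004)^2/2 + (0.5345)^2/5
  = 8.6616 + 24.528 + 0.0571 = 33.2468
Step 3: Objective decrease = 0.5 * g^T H^(-1) g = 16.6234


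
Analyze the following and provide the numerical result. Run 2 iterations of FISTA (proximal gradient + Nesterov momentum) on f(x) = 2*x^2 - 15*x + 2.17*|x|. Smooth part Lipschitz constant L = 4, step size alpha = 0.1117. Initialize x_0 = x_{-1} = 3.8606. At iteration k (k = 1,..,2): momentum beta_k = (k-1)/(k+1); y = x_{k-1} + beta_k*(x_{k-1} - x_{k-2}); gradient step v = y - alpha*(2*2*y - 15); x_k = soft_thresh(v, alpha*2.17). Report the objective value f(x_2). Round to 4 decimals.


FISTA on f(x) = 2*x^2 - 15*x + 2.17*|x|
L = 4, alpha = 0.1117
Iteration 1: beta = 0.0, y = 3.8606 + 0.0*(3.8606 - 3.8606) = 3.8606
  grad(y) = 0.4424, v = y - alpha*grad = 3.8112
  prox(v) = soft_thresh(3.8112, 0.2424) = 3.5688
Iteration 2: beta = 0.3333, y = 3.5688 + 0.3333*(3.5688 - 3.8606) = 3.4715
  grad(y) = -1.1139, v = y - alpha*grad = 3.5959
  prox(v) = soft_thresh(3.5959, 0.2424) = 3.3536
f(x_2) = 2*3.3536^2 - 15*3.3536 + 2.17*|3.3536| = -20.5334


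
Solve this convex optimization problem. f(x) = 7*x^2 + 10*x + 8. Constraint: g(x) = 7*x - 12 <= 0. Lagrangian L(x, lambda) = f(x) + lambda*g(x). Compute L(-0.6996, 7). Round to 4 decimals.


Step 1: Evaluate f(x).
f(-0.6996) = 7*(-0.6996)^2 + 10*(-0.6996) + 8 = 4.4301
Step 2: Evaluate g(x).
g(-0.6996) = 7*-0.6996 - 12 = -16.8972
Step 3: Compute Lagrangian.
L = 4.4301 + 7*-16.8972 = -113.8503


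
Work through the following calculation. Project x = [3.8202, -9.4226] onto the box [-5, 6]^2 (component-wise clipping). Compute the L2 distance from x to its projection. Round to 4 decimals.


Project each component onto [-5, 6].
clip(3.8202) = 3.8202, clip(-9.4226) = -5.0
Projection = [3.8202, -5.0]
Squared diffs: [0.0, 19.5594]
Distance = sqrt(19.5594) = 4.4226


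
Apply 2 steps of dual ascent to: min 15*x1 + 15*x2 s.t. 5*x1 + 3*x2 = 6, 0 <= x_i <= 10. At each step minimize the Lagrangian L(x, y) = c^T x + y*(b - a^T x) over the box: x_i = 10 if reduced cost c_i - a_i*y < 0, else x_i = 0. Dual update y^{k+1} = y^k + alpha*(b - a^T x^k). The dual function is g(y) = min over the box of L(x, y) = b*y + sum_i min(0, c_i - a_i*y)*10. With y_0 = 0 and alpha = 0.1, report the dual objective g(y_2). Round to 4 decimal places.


Dual ascent for LP: min 15*x1 + 15*x2, 5*x1 + 3*x2 = 6, 0 <= x_i <= 10
Step 1: y^k = 0.0, reduced costs: (15.0, 15.0)
  x^k = (0.0, 0.0), subgradient = b - a^T x = 6.0
  y^{k+1} = 0.0 + 0.1*6.0 = 0.6
Step 2: y^k = 0.6, reduced costs: (12.0, 13.2)
  x^k = (0.0, 0.0), subgradient = b - a^T x = 6.0
  y^{k+1} = 0.6 + 0.1*6.0 = 1.2
Dual objective at y_2 = 1.2: reduced costs (9.0, 11.4), box minimizer x = (0.0, 0.0)
g(y_2) = b*y + (c1 - a1*y)*x1 + (c2 - a2*y)*x2 = 6*1.2 + 9.0*0.0 + 11.4*0.0 = 7.2 + 0.0 + 0.0 = 7.2


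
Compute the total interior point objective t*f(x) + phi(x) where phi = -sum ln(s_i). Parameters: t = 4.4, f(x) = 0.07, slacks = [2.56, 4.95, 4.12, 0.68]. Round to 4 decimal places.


Step 1: Compute log-barrier.
ln values: [0.94, 1.5994, 1.4159, -0.3857]
phi = -(0.94 + 1.5994 + 1.4159 - 0.3857) = -3.5696
Step 2: Compute augmented objective.
t*f(x) = 4.4*0.07 = 0.308
Total = 0.308 - 3.5696 = -3.2616


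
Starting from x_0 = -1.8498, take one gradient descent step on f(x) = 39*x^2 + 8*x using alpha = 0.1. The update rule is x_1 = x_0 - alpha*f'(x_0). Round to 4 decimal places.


We compute the gradient at x_0 and apply the update.
f'(x) = 78*x + 8
f'(-1.8498) = 78*-1.8498 + 8 = -136.2844
x_1 = -1.8498 - 0.1*-136.2844 = 11.7786


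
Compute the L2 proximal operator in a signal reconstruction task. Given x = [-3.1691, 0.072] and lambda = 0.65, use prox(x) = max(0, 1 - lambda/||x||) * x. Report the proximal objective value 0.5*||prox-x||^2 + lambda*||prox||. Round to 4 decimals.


Step 1: Compute ||x||.
||x|| = 3.1699
Step 2: Compute scaling factor.
scale = max(0, 1 - 0.65/3.1699) = 0.7949
Step 3: prox(x) = [-2.5193, 0.0572]
||prox(x)|| = 2.5199
Step 4: Proximal objective.
0.5*||prox-x||^2 = 0.2113
lambda*||prox|| = 1.6379
Total = 1.8492


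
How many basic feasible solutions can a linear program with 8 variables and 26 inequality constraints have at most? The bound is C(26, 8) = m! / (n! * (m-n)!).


Each vertex corresponds to some choice of n active constraints out of m, so the number of vertices is at most C(m, n) = m! / (n!(m-n)!).
m = 26, n = 8
Numerator: 26 * 25 * 24 * 23 * 22 * 21 * 20 * 19
Denominator: 8! = 40320
C(26, 8) = 1562275


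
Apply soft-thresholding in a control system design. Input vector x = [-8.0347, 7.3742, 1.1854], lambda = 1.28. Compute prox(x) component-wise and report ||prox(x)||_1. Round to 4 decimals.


Soft-thresholding with lambda = 1.28:
prox(-8.0347) = sign(-8.0347)*max(|-8.0347| - 1.28, 0) = -6.7547
prox(7.3742) = sign(7.3742)*max(|7.3742| - 1.28, 0) = 6.0942
prox(1.1854) = sign(1.1854)*max(|1.1854| - 1.28, 0) = 0.0
prox(x) = [-6.7547, 6.0942, 0.0]
||prox(x)||_1 = 6.7547 + 6.0942 + 0.0 = 12.8489


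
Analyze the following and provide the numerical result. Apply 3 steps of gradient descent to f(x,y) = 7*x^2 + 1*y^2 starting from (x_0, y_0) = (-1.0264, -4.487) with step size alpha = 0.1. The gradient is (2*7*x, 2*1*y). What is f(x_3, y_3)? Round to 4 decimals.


Gradient descent on f(x,y) = 7*x^2 + 1*y^2.
Starting point: (-1.0264, -4.487), alpha = 0.1
Step 1: grad_x = 2*7*-1.0264 = -14.3696, grad_y = 2*1*-4.487 = -8.974
  x_1 = -1.0264 - 0.1*-14.3696 = 0.4106
  y_1 = -4.487 - 0.1*-8.974 = -3.5896
Step 2: grad_x = 2*7*0.4106 = 5.7478, grad_y = 2*1*-3.5896 = -7.1792
  x_2 = 0.4106 - 0.1*5.7478 = -0.1642
  y_2 = -3.5896 - 0.1*-7.1792 = -2.8717
Step 3: grad_x = 2*7*-0.1642 = -2.2991, grad_y = 2*1*-2.8717 = -5.7434
  x_3 = -0.1642 - 0.1*-2.2991 = 0.0657
  y_3 = -2.8717 - 0.1*-5.7434 = -2.2973
f(0.0657, -2.2973) = 7*0.0657^2 + 1*(-2.2973)^2 = 5.308


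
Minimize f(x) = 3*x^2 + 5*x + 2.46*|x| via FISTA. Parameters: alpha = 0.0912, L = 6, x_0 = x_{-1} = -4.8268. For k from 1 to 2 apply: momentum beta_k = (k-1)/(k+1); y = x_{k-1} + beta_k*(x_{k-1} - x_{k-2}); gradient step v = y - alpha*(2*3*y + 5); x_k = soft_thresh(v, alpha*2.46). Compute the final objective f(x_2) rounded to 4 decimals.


FISTA on f(x) = 3*x^2 + 5*x + 2.46*|x|
L = 6, alpha = 0.0912
Iteration 1: beta = 0.0, y = -4.8268 + 0.0*(-4.8268 + 4.8268) = -4.8268
  grad(y) = -23.9608, v = y - alpha*grad = -2.6416
  prox(v) = soft_thresh(-2.6416, 0.2244) = -2.4172
Iteration 2: beta = 0.3333, y = -2.4172 + 0.3333*(-2.4172 + 4.8268) = -1.614
  grad(y) = -4.6842, v = y - alpha*grad = -1.1868
  prox(v) = soft_thresh(-1.1868, 0.2244) = -0.9625
f(x_2) = 3*(-0.9625)^2 + 5*(-0.9625) + 2.46*|-0.9625| = 0.3344


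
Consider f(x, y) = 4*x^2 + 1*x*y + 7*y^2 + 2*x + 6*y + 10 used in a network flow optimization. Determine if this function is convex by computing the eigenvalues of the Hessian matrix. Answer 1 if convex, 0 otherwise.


The Hessian of f(x,y) = 4*x^2 + 1*x*y + 7*y^2 + 2*x + 6*y + 10 is:
H = [[8, 1], [1, 14]]
Trace = 8 + 14 = 22
Determinant = 8*14 - (1)^2 = 111
Discriminant = (22)^2 - 4*111 = 40.0
Eigenvalues: lambda_1 = 7.8377, lambda_2 = 14.1623
The function is convex.

1


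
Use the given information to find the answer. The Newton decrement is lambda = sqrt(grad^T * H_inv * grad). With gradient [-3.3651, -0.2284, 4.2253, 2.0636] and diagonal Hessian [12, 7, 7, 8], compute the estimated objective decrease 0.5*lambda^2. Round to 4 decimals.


Step 1: H is diagonal, so H^(-1) * g = [-0.2804, -0.0326, 0.6036, 0.258].
Step 2: g^T H^(-1) g = sum_i g_i^2 / H_ii
  = (-3.3651)^2/12 + (-0.2284)^2/7 + (4.2253)^2/7 + (2.0636)^2/8
  = 0.9437 + 0.0075 + 2.5505 + 0.5323 = 4.0339
Step 3: Objective decrease = 0.5 * g^T H^(-1) g = 2.0169


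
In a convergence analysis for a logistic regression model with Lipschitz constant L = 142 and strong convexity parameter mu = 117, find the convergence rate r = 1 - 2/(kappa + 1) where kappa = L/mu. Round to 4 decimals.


Step 1: Compute the condition number.
kappa = L/mu = 142/117 = 1.2137
Step 2: Compute the convergence rate.
r = 1 - 2/(kappa + 1) = 1 - 2*mu/(L + mu) = (L - mu)/(L + mu) = 25/259 = 0.0965


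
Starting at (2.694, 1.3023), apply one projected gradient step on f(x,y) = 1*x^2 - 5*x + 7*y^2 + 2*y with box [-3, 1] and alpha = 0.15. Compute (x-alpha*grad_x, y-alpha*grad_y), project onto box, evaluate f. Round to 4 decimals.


Step 1: Compute gradient at (2.694, 1.3023).
grad_x = 2*1*2.694 - 5 = 0.388
grad_y = 2*7*1.3023 + 2 = 20.2322
Step 2: Gradient step.
x_raw = 2.694 - 0.15*0.388 = 2.6358
y_raw = 1.3023 - 0.15*20.2322 = -1.7325
Step 3: Project onto [-3, 1].
x_proj = clip(2.6358) = 1.0
y_proj = clip(-1.7325) = -1.7325
Step 4: Evaluate f.
f(1.0, -1.7325) = 13.5466


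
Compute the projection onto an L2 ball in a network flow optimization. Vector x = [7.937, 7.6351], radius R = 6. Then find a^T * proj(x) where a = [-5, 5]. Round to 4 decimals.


Step 1: Compute ||x|| (intermediates to 6 decimals).
||x|| = sqrt(7.937^2 + 7.6351^2) = 11.013207
Step 2: Project.
Since ||x|| > R, scale = R/||x|| = 6/11.013207 = 0.5448, proj(x) = scale * x
proj(x) = [4.324078, 4.159602]
Step 3: Dot product.
a^T * proj(x) = -5*4.324078 + 5*4.159602 = -0.8224


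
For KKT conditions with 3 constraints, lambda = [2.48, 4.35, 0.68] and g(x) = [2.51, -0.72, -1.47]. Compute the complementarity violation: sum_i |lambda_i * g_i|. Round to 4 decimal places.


KKT complementary slackness check:
lambda_1 * g_1 = 2.48 * 2.51 = 6.2248
lambda_2 * g_2 = 4.35 * -0.72 = -3.132
lambda_3 * g_3 = 0.68 * -1.47 = -0.9996
Total violation = 6.2248 + 3.132 + 0.9996 = 10.3564


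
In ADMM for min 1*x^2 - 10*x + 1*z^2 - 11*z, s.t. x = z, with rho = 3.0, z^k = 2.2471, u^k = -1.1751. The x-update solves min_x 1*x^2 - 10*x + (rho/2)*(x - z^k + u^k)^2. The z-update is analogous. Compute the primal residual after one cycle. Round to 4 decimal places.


ADMM iteration with rho = 3.0, z^k = 2.2471, u^k = -1.1751
Step 1: x-update.
Minimize 1*x^2 - 10*x + (3.0/2)*(x - 2.2471 - 1.1751)^2
FOC: (2*1 + 3.0)*x = 10 + 3.0*(2.2471 + 1.1751)
x^{k+1} = 4.0533
Step 2: z-update.
Minimize 1*z^2 - 11*z + (3.0/2)*(4.0533 - z - 1.1751)^2
FOC: (2*1 + 3.0)*z = 11 + 3.0*(4.0533 - 1.1751)
z^{k+1} = 3.9269
Step 3: u-update.
u^{k+1} = -1.1751 + 4.0533 - 3.9269 = -1.0487
Step 4: Primal residual = |4.0533 - 3.9269| = 0.1264


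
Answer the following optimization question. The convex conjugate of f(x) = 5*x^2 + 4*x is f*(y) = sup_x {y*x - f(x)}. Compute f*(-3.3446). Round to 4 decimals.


f*(y) = sup_x {y*x - a*x^2 - b*x} = sup_x {(y-b)*x - a*x^2}
FOC: (y - b) - 2a*x = 0 => x* = (y - b)/(2a)
x* = (-3.3446 - 4)/(2*5) = -0.7345
f*(-3.3446) = (y-b)^2/(4a) = (-3.3446 - 4)^2/(4*5)
= 53.9431/20 = 2.6972


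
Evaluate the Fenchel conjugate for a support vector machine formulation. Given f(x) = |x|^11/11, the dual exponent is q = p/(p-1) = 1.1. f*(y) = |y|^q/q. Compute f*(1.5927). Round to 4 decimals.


The conjugate exponent q satisfies 1/p + 1/q = 1.
p = 11, so q = 11/(11 - 1) = 1.1
|y|^q = 1.5927^1.1 = 1.6686
f*(1.5927) = 1.6686 / 1.1 = 1.5169


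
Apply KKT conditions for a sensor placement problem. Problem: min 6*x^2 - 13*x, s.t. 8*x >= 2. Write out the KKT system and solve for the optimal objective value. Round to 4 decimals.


Step 1: Try lambda = 0 (constraint inactive).
Stationarity: 2*6*x - 13 = 0
x* = 13/(2*6) = 13/12 = 1.0833 (rounded; the exact value 13/12 is used below)
Check constraint: 8*1.0833 = 8.6664 >= 2 -- satisfied.
Step 2: Compute optimal value.
f(x*) = 6*(13/12)^2 - 13*(13/12) = -7.0417


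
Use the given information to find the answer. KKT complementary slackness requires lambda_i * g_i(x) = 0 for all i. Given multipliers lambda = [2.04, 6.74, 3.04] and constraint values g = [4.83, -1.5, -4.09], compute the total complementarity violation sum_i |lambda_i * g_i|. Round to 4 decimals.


KKT complementary slackness check:
lambda_1 * g_1 = 2.04 * 4.83 = 9.8532
lambda_2 * g_2 = 6.74 * -1.5 = -10.11
lambda_3 * g_3 = 3.04 * -4.09 = -12.4336
Total violation = 9.8532 + 10.11 + 12.4336 = 32.3968


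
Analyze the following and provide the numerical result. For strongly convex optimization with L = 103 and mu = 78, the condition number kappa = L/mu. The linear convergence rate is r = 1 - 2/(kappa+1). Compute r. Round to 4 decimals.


Step 1: Compute the condition number.
kappa = L/mu = 103/78 = 1.3205
Step 2: Compute the convergence rate.
r = 1 - 2/(kappa + 1) = 1 - 2*mu/(L + mu) = (L - mu)/(L + mu) = 25/181 = 0.1381


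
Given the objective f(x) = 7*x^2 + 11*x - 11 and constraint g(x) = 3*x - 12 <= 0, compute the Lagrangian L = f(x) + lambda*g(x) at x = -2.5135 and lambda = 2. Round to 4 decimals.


Step 1: Evaluate f(x).
f(-2.5135) = 7*(-2.5135)^2 + 11*(-2.5135) - 11 = 5.5753
Step 2: Evaluate g(x).
g(-2.5135) = 3*-2.5135 - 12 = -19.5405
Step 3: Compute Lagrangian.
L = 5.5753 + 2*-19.5405 = -33.5057


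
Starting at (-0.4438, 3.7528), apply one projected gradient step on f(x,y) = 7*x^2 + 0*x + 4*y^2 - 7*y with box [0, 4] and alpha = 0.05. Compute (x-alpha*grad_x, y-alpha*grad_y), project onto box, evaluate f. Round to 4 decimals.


Step 1: Compute gradient at (-0.4438, 3.7528).
grad_x = 2*7*-0.4438 + 0 = -6.2132
grad_y = 2*4*3.7528 - 7 = 23.0224
Step 2: Gradient step.
x_raw = -0.4438 - 0.05*-6.2132 = -0.1331
y_raw = 3.7528 - 0.05*23.0224 = 2.6017
Step 3: Project onto [0, 4].
x_proj = clip(-0.1331) = 0.0
y_proj = clip(2.6017) = 2.6017
Step 4: Evaluate f.
f(0.0, 2.6017) = 8.8632
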